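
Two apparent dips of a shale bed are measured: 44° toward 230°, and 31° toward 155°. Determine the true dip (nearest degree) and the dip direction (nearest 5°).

The two traces are lines in the plane: v₁ = (sin 230°·cos 44°, cos 230°·cos 44°, −sin 44°), v₂ = (sin 155°·cos 31°, cos 155°·cos 31°, −sin 31°).
Cross product v₁ × v₂ gives the pole to the plane: n ∝ (-0.302, -0.535, 0.596).
True dip = arccos(n_z / |n|) = arccos(0.6960) = 45.9°.
Dip direction = atan2(-0.302, -0.535) = 209° (azimuth of n's horizontal projection).

true dip 46°, dip direction 210°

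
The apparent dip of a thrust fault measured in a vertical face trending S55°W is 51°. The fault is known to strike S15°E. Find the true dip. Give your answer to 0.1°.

The section is 70° from the strike.
tan δ = tan α / sin β = tan 51° / sin 70° = 1.2349 / 0.9397 = 1.3142
δ = arctan(1.3142) = 52.73°

52.7°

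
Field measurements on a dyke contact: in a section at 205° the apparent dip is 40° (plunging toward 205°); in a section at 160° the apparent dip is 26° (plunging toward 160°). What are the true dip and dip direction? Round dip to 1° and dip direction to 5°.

true dip 40°, dip direction 215°

Represent each trace as a vector plunging at its apparent dip toward its trend (east-north-up frame): v₁ = (-0.324, -0.694, -0.643), v₂ = (0.307, -0.845, -0.438).
Cross product v₁ × v₂ gives the pole to the plane: n ∝ (-0.239, -0.340, 0.487).
tan δ = √(n_x²+n_y²)/n_z = 0.415/0.487, so δ = 40.4°.
Dip direction = azimuth of (n_x, n_y) = atan2(-0.239, -0.340) = 215°.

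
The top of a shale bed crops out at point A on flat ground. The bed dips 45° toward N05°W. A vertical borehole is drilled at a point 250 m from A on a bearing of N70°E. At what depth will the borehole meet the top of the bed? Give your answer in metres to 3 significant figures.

The hole lies 75° from the dip direction, so the down-dip offset is 250 × cos 75° = 64.70 m.
Depth = down-dip offset × tan(dip) = 64.70 × tan 45° = 64.70 × 1.0000
Depth = 64.70 m

64.7 m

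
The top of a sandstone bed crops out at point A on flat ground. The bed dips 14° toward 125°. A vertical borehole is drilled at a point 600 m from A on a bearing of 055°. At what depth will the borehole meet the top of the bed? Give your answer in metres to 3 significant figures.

51.2 m

The hole lies 70° from the dip direction, so the down-dip offset is 600 × cos 70° = 205.21 m.
Depth = down-dip offset × tan(dip) = 205.21 × tan 14° = 205.21 × 0.2493
Depth = 51.17 m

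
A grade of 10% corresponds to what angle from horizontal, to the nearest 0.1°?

5.7°

tan θ = 10/100 = 0.1000
θ = arctan(0.1000) = 5.71°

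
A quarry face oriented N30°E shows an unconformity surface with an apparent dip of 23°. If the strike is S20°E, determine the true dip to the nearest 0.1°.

β = acute angle between strike S20°E and section N30°E = 50°.
tan δ = tan α / sin β = tan 23° / sin 50° = 0.4245 / 0.7660 = 0.5541
δ = arctan(0.5541) = 28.99°

29.0°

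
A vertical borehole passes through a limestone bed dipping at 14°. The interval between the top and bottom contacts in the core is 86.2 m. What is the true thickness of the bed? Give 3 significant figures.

True thickness t = h · cos(dip) = 86.2 × cos 14°
t = 86.2 × 0.9703 = 83.639 m

83.6 m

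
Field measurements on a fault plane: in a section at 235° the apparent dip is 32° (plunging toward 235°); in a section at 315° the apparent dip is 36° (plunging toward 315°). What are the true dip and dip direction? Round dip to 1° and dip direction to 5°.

true dip 42°, dip direction 280°

The two traces are lines in the plane: v₁ = (sin 235°·cos 32°, cos 235°·cos 32°, −sin 32°), v₂ = (sin 315°·cos 36°, cos 315°·cos 36°, −sin 36°).
n = v₁ × v₂ = (-0.589, 0.105, 0.676) (taken with n_z > 0).
tan δ = √(n_x²+n_y²)/n_z = 0.598/0.676, so δ = 41.5°.
The horizontal component of n points toward azimuth atan2(n_x, n_y) = 280°, the dip direction.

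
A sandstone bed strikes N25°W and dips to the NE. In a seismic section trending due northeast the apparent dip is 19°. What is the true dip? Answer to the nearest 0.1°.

20.1°

The section is 70° from the strike.
tan δ = tan α / sin β = tan 19° / sin 70° = 0.3443 / 0.9397 = 0.3664
δ = arctan(0.3664) = 20.12°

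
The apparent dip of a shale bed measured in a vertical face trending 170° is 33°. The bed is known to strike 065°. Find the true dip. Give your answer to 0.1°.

33.9°

The section is 75° from the strike.
tan(true dip) = tan 33° / sin 75° = 0.6723
δ = arctan(0.6723) = 33.91°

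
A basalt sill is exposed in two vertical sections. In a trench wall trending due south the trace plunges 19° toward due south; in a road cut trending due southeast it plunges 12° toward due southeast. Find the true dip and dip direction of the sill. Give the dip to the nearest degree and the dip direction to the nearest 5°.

Each apparent-dip line lies in the plane. As unit vectors (x east, y north, z up), v₁ plunges 19°→due south and v₂ plunges 12°→due southeast.
n = v₁ × v₂ = (-0.029, -0.225, 0.654) (taken with n_z > 0).
Dip δ = arctan(|n_h|/n_z) = arctan(0.227/0.654) = 19.1°.
The horizontal component of n points toward azimuth atan2(n_x, n_y) = 187°, the dip direction.

true dip 19°, dip direction 185°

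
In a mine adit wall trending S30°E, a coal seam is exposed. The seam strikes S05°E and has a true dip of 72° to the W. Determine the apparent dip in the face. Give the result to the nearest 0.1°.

52.4°

The section lies 25° from the strike.
tan(apparent dip) = tan 72° · sin 25° = 1.3007
α = arctan(1.3007) = 52.45°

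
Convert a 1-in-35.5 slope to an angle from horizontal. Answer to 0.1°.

tan θ = 1/35.5 = 0.0282
θ = arctan(0.0282) = 1.61°

1.6°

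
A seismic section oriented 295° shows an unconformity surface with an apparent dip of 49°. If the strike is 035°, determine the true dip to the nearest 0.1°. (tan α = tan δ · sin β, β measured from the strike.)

49.4°

β = acute angle between strike 035° and section 295° = 80°.
tan(true dip) = tan 49° / sin 80° = 1.1681
δ = arctan(1.1681) = 49.43°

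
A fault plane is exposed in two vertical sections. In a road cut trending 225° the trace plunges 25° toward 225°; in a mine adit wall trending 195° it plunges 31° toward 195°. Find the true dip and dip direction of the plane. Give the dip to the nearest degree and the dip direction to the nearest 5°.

true dip 31°, dip direction 185°

Represent each trace as a vector plunging at its apparent dip toward its trend (east-north-up frame): v₁ = (-0.641, -0.641, -0.423), v₂ = (-0.222, -0.828, -0.515).
The plane normal is n = v₁ × v₂ ∝ (-0.020, -0.236, 0.388).
Dip δ = arctan(|n_h|/n_z) = arctan(0.237/0.388) = 31.4°.
The horizontal component of n points toward azimuth atan2(n_x, n_y) = 185°, the dip direction.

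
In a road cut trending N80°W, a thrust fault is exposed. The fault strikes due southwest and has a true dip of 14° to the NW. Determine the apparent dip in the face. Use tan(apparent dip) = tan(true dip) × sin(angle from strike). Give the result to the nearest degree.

12°

The strike is due southwest and the section trends N80°W; the acute angle between them is β = 55°.
tan(apparent dip) = tan 14° · sin 55° = 0.2042
α = arctan(0.2042) = 11.54°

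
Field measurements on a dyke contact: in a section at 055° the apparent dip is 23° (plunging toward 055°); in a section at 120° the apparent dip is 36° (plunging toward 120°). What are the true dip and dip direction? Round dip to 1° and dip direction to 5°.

true dip 36°, dip direction 110°

Each apparent-dip line lies in the plane. As unit vectors (x east, y north, z up), v₁ plunges 23°→055° and v₂ plunges 36°→120°.
The plane normal is n = v₁ × v₂ ∝ (0.468, -0.169, 0.675).
tan δ = √(n_x²+n_y²)/n_z = 0.498/0.675, so δ = 36.4°.
Dip direction = azimuth of (n_x, n_y) = atan2(0.468, -0.169) = 110°.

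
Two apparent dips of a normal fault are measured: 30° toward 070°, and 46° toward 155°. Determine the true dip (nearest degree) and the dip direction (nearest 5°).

The two traces are lines in the plane: v₁ = (sin 70°·cos 30°, cos 70°·cos 30°, −sin 30°), v₂ = (sin 155°·cos 46°, cos 155°·cos 46°, −sin 46°).
n = v₁ × v₂ = (0.528, -0.439, 0.599) (taken with n_z > 0).
True dip = arccos(n_z / |n|) = arccos(0.6578) = 48.9°.
Dip direction = atan2(0.528, -0.439) = 130° (azimuth of n's horizontal projection).

true dip 49°, dip direction 130°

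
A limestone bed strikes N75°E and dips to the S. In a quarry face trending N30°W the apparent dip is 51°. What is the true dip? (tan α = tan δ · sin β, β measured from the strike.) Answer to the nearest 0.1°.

The section is 75° from the strike.
tan(true dip) = tan 51° / sin 75° = 1.2785
true dip = arctan 1.2785 = 51.97°

52.0°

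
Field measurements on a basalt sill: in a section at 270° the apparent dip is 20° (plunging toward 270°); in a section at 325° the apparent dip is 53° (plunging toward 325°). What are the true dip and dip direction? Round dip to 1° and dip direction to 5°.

true dip 55°, dip direction 345°

Each apparent-dip line lies in the plane. As unit vectors (x east, y north, z up), v₁ plunges 20°→270° and v₂ plunges 53°→325°.
n = v₁ × v₂ = (-0.169, 0.632, 0.463) (taken with n_z > 0).
Dip δ = arctan(|n_h|/n_z) = arctan(0.655/0.463) = 54.7°.
The horizontal component of n points toward azimuth atan2(n_x, n_y) = 345°, the dip direction.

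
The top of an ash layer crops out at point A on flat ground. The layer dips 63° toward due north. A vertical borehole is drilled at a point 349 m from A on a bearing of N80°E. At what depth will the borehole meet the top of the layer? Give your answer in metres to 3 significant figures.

The hole lies 80° from the dip direction, so the down-dip offset is 349 × cos 80° = 60.60 m.
Depth = down-dip offset × tan(dip) = 60.60 × tan 63° = 60.60 × 1.9626
Depth = 118.94 m

119 m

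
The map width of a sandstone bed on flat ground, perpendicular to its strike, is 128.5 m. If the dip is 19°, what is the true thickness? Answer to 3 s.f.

41.8 m

True thickness t = w · sin(dip) = 128.5 × sin 19°
t = 128.5 × 0.3256 = 41.836 m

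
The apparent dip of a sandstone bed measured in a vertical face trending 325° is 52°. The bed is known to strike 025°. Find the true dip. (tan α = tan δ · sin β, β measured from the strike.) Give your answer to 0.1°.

β = acute angle between strike 025° and section 325° = 60°.
tan δ = tan α / sin β = tan 52° / sin 60° = 1.2799 / 0.8660 = 1.4779
δ = arctan(1.4779) = 55.92°

55.9°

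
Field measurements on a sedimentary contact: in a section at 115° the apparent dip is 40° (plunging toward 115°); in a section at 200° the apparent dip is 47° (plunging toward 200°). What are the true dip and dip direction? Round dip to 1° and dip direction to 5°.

Represent each trace as a vector plunging at its apparent dip toward its trend (east-north-up frame): v₁ = (0.694, -0.324, -0.643), v₂ = (-0.233, -0.641, -0.731).
The plane normal is n = v₁ × v₂ ∝ (0.175, -0.658, 0.520).
Dip δ = arctan(|n_h|/n_z) = arctan(0.681/0.520) = 52.6°.
Dip direction = atan2(0.175, -0.658) = 165° (azimuth of n's horizontal projection).

true dip 53°, dip direction 165°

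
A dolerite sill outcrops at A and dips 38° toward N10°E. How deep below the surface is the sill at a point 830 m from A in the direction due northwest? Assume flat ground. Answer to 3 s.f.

372 m

The hole lies 55° from the dip direction, so the down-dip offset is 830 × cos 55° = 476.07 m.
Depth = down-dip offset × tan(dip) = 476.07 × tan 38° = 476.07 × 0.7813
Depth = 371.95 m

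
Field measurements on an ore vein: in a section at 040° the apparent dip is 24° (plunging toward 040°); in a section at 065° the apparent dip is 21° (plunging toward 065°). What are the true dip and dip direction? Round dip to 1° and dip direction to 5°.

true dip 24°, dip direction 035°

Each apparent-dip line lies in the plane. As unit vectors (x east, y north, z up), v₁ plunges 24°→040° and v₂ plunges 21°→065°.
Cross product v₁ × v₂ gives the pole to the plane: n ∝ (0.090, 0.134, 0.360).
Dip δ = arctan(|n_h|/n_z) = arctan(0.161/0.360) = 24.1°.
Dip direction = atan2(0.090, 0.134) = 34° (azimuth of n's horizontal projection).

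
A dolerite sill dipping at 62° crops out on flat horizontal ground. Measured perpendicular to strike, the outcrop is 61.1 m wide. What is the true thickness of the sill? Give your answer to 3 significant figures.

53.9 m

True thickness t = w · sin(dip) = 61.1 × sin 62°
t = 61.1 × 0.8829 = 53.948 m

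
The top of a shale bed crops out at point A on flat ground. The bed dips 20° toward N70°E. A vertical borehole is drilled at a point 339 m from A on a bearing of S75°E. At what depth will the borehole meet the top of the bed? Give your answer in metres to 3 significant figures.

101 m

The hole lies 35° from the dip direction, so the down-dip offset is 339 × cos 35° = 277.69 m.
Depth = down-dip offset × tan(dip) = 277.69 × tan 20° = 277.69 × 0.3640
Depth = 101.07 m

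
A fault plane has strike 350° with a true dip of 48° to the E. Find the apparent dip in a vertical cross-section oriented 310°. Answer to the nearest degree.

Angle between strike (350°) and section (310°): β = 40°.
tan(apparent dip) = tan 48° · sin 40° = 0.7139
apparent dip = arctan 0.7139 = 35.52°

36°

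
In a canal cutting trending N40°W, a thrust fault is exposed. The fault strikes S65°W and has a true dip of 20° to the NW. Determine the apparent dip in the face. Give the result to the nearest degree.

19°

Angle between strike (S65°W) and section (N40°W): β = 75°.
tan α = tan 20° × sin 75° = 0.3640 × 0.9659 = 0.3516
α = arctan(0.3516) = 19.37°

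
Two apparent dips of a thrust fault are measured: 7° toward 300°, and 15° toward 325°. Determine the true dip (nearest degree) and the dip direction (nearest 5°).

Represent each trace as a vector plunging at its apparent dip toward its trend (east-north-up frame): v₁ = (-0.860, 0.496, -0.122), v₂ = (-0.554, 0.791, -0.259).
Cross product v₁ × v₂ gives the pole to the plane: n ∝ (0.032, 0.155, 0.405).
tan δ = √(n_x²+n_y²)/n_z = 0.158/0.405, so δ = 21.3°.
Dip direction = atan2(0.032, 0.155) = 12° (azimuth of n's horizontal projection).

true dip 21°, dip direction 010°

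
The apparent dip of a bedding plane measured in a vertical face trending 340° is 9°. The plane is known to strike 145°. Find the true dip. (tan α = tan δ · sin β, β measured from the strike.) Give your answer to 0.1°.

31.5°

β = acute angle between strike 145° and section 340° = 15°.
tan δ = tan α / sin β = tan 9° / sin 15° = 0.1584 / 0.2588 = 0.6120
δ = arctan(0.6120) = 31.46°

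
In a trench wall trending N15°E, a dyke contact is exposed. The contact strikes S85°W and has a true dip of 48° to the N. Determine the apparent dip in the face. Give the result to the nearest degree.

The strike is S85°W and the section trends N15°E; the acute angle between them is β = 70°.
tan α = tan 48° × sin 70° = 1.1106 × 0.9397 = 1.0436
apparent dip = arctan 1.0436 = 46.22°

46°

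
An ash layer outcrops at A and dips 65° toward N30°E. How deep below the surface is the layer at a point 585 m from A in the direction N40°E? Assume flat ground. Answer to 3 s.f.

1240 m

The hole lies 10° from the dip direction, so the down-dip offset is 585 × cos 10° = 576.11 m.
Depth = down-dip offset × tan(dip) = 576.11 × tan 65° = 576.11 × 2.1445
Depth = 1235.48 m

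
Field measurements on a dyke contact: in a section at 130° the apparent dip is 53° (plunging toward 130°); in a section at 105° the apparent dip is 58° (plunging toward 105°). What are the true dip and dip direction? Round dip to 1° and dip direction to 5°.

true dip 58°, dip direction 095°

Each apparent-dip line lies in the plane. As unit vectors (x east, y north, z up), v₁ plunges 53°→130° and v₂ plunges 58°→105°.
The plane normal is n = v₁ × v₂ ∝ (0.219, -0.018, 0.135).
True dip = arccos(n_z / |n|) = arccos(0.5237) = 58.4°.
Dip direction = atan2(0.219, -0.018) = 95° (azimuth of n's horizontal projection).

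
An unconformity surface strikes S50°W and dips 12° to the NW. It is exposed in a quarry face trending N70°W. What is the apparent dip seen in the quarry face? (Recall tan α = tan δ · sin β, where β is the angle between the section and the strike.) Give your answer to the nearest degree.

Angle between strike (S50°W) and section (N70°W): β = 60°.
tan α = tan 12° × sin 60° = 0.2126 × 0.8660 = 0.1841
apparent dip = arctan 0.1841 = 10.43°

10°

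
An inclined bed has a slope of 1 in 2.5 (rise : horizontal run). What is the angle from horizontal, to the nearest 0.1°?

21.8°

tan θ = 1/2.5 = 0.4000
θ = arctan(0.4000) = 21.80°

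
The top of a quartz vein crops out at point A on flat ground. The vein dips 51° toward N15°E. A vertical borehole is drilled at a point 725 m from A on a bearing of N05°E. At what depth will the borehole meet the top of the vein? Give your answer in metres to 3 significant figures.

The hole lies 10° from the dip direction, so the down-dip offset is 725 × cos 10° = 713.99 m.
Depth = down-dip offset × tan(dip) = 713.99 × tan 51° = 713.99 × 1.2349
Depth = 881.70 m

882 m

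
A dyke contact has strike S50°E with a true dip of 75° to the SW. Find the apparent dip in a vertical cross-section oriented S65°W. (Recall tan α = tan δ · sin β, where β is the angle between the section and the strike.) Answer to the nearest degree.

Angle between strike (S50°E) and section (S65°W): β = 65°.
tan(apparent dip) = tan 75° · sin 65° = 3.3824
apparent dip = arctan 3.3824 = 73.53°

74°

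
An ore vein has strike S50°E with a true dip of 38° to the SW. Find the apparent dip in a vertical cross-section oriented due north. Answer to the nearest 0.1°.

30.9°

The section lies 50° from the strike.
tan α = tan 38° × sin 50° = 0.7813 × 0.7660 = 0.5985
α = arctan(0.5985) = 30.90°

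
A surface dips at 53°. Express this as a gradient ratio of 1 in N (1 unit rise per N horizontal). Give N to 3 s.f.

1 in 0.754

1 : N means tan θ = 1/N, so N = 1/tan 53° = 1/1.3270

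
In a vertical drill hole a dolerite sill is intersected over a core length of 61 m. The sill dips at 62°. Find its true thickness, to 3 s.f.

28.6 m

True thickness t = h · cos(dip) = 61 × cos 62°
t = 61 × 0.4695 = 28.638 m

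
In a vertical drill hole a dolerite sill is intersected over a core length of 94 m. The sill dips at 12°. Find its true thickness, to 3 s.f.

91.9 m

True thickness t = h · cos(dip) = 94 × cos 12°
t = 94 × 0.9781 = 91.946 m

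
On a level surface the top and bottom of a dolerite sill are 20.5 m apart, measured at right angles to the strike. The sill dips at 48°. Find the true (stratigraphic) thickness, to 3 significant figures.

True thickness t = w · sin(dip) = 20.5 × sin 48°
t = 20.5 × 0.7431 = 15.234 m

15.2 m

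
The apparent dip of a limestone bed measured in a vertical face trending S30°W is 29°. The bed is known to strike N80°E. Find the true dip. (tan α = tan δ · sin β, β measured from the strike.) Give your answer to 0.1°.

35.9°

β = acute angle between strike N80°E and section S30°W = 50°.
tan(true dip) = tan 29° / sin 50° = 0.7236
true dip = arctan 0.7236 = 35.89°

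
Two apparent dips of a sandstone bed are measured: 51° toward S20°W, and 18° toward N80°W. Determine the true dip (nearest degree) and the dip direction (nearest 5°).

true dip 51°, dip direction 205°

Each apparent-dip line lies in the plane. As unit vectors (x east, y north, z up), v₁ plunges 51°→S20°W and v₂ plunges 18°→N80°W.
n = v₁ × v₂ = (-0.311, -0.661, 0.589) (taken with n_z > 0).
tan δ = √(n_x²+n_y²)/n_z = 0.731/0.589, so δ = 51.1°.
Dip direction = atan2(-0.311, -0.661) = 205° (azimuth of n's horizontal projection).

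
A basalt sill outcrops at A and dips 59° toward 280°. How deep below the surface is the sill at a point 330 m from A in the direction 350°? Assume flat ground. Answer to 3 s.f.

188 m

The hole lies 70° from the dip direction, so the down-dip offset is 330 × cos 70° = 112.87 m.
Depth = down-dip offset × tan(dip) = 112.87 × tan 59° = 112.87 × 1.6643
Depth = 187.84 m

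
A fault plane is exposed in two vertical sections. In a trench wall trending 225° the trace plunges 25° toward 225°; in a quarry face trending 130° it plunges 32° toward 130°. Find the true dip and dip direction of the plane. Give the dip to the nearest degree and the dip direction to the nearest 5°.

true dip 39°, dip direction 170°

Each apparent-dip line lies in the plane. As unit vectors (x east, y north, z up), v₁ plunges 25°→225° and v₂ plunges 32°→130°.
n = v₁ × v₂ = (0.109, -0.614, 0.766) (taken with n_z > 0).
tan δ = √(n_x²+n_y²)/n_z = 0.624/0.766, so δ = 39.2°.
Dip direction = azimuth of (n_x, n_y) = atan2(0.109, -0.614) = 170°.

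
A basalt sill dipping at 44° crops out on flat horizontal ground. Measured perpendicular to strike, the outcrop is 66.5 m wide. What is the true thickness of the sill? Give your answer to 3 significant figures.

46.2 m

True thickness t = w · sin(dip) = 66.5 × sin 44°
t = 66.5 × 0.6947 = 46.195 m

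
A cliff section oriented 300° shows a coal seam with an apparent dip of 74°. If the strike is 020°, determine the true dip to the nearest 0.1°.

74.2°

β = acute angle between strike 020° and section 300° = 80°.
tan(true dip) = tan 74° / sin 80° = 3.5412
δ = arctan(3.5412) = 74.23°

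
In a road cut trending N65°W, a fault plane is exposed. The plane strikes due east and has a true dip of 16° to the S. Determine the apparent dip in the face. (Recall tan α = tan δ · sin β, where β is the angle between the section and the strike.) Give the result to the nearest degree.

Angle between strike (due east) and section (N65°W): β = 25°.
tan(apparent dip) = tan 16° · sin 25° = 0.1212
α = arctan(0.1212) = 6.91°

7°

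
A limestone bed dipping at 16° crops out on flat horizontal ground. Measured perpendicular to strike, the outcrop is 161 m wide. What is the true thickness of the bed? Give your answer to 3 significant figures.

44.4 m

True thickness t = w · sin(dip) = 161 × sin 16°
t = 161 × 0.2756 = 44.378 m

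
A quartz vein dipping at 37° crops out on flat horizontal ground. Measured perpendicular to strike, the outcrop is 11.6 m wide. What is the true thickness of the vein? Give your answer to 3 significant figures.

True thickness t = w · sin(dip) = 11.6 × sin 37°
t = 11.6 × 0.6018 = 6.981 m

6.98 m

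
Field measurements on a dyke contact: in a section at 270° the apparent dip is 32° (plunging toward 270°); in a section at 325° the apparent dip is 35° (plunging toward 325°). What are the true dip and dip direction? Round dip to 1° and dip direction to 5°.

true dip 37°, dip direction 305°

The two traces are lines in the plane: v₁ = (sin 270°·cos 32°, cos 270°·cos 32°, −sin 32°), v₂ = (sin 325°·cos 35°, cos 325°·cos 35°, −sin 35°).
n = v₁ × v₂ = (-0.356, 0.237, 0.569) (taken with n_z > 0).
Dip δ = arctan(|n_h|/n_z) = arctan(0.428/0.569) = 36.9°.
Dip direction = atan2(-0.356, 0.237) = 304° (azimuth of n's horizontal projection).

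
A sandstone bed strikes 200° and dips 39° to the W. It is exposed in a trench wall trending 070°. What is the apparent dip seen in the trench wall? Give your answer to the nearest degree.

32°

The strike is 200° and the section trends 070°; the acute angle between them is β = 50°.
tan(apparent dip) = tan 39° · sin 50° = 0.6203
apparent dip = arctan 0.6203 = 31.81°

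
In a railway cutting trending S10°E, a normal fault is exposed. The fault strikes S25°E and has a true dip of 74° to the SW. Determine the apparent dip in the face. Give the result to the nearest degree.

42°

The section lies 15° from the strike.
tan(apparent dip) = tan 74° · sin 15° = 0.9026
α = arctan(0.9026) = 42.07°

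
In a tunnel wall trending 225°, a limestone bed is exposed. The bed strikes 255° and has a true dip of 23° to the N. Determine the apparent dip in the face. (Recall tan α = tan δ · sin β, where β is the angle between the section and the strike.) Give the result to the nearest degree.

12°

The strike is 255° and the section trends 225°; the acute angle between them is β = 30°.
tan(apparent dip) = tan 23° · sin 30° = 0.2122
α = arctan(0.2122) = 11.98°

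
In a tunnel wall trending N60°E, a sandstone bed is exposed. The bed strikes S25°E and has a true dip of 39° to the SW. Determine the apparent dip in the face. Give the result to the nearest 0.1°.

38.9°

The section lies 85° from the strike.
tan(apparent dip) = tan 39° · sin 85° = 0.8067
apparent dip = arctan 0.8067 = 38.89°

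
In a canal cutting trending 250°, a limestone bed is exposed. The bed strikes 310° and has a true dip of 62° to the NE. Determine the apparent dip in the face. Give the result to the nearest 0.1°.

Angle between strike (310°) and section (250°): β = 60°.
tan(apparent dip) = tan 62° · sin 60° = 1.6288
α = arctan(1.6288) = 58.45°

58.5°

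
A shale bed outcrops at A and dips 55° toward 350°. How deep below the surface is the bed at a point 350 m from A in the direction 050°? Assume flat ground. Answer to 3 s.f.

The hole lies 60° from the dip direction, so the down-dip offset is 350 × cos 60° = 175.00 m.
Depth = down-dip offset × tan(dip) = 175.00 × tan 55° = 175.00 × 1.4281
Depth = 249.93 m

250 m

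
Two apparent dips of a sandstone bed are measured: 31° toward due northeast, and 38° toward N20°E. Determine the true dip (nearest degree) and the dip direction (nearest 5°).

true dip 39°, dip direction 000°

Represent each trace as a vector plunging at its apparent dip toward its trend (east-north-up frame): v₁ = (0.606, 0.606, -0.515), v₂ = (0.270, 0.740, -0.616).
n = v₁ × v₂ = (0.008, 0.234, 0.285) (taken with n_z > 0).
True dip = arccos(n_z / |n|) = arccos(0.7727) = 39.4°.
The horizontal component of n points toward azimuth atan2(n_x, n_y) = 2°, the dip direction.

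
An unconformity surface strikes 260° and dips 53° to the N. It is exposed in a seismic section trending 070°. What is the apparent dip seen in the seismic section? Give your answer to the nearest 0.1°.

Angle between strike (260°) and section (070°): β = 10°.
tan α = tan 53° × sin 10° = 1.3270 × 0.1736 = 0.2304
α = arctan(0.2304) = 12.98°

13.0°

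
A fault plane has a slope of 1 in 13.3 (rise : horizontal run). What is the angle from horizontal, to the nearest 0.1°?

tan θ = 1/13.3 = 0.0752
θ = arctan(0.0752) = 4.30°

4.3°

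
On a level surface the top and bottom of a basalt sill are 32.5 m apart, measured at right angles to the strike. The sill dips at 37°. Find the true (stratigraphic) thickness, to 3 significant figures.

True thickness t = w · sin(dip) = 32.5 × sin 37°
t = 32.5 × 0.6018 = 19.559 m

19.6 m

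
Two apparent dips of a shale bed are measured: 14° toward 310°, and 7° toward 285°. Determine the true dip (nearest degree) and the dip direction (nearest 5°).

Each apparent-dip line lies in the plane. As unit vectors (x east, y north, z up), v₁ plunges 14°→310° and v₂ plunges 7°→285°.
n = v₁ × v₂ = (-0.014, 0.141, 0.407) (taken with n_z > 0).
True dip = arccos(n_z / |n|) = arccos(0.9442) = 19.2°.
The horizontal component of n points toward azimuth atan2(n_x, n_y) = 354°, the dip direction.

true dip 19°, dip direction 355°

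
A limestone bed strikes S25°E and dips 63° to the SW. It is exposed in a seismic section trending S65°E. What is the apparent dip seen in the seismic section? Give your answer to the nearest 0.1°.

Angle between strike (S25°E) and section (S65°E): β = 40°.
tan α = tan 63° × sin 40° = 1.9626 × 0.6428 = 1.2615
apparent dip = arctan 1.2615 = 51.60°

51.6°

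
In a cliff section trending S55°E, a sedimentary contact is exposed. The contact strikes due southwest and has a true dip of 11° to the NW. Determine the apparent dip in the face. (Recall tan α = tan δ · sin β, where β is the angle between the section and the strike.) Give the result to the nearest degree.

11°

The strike is due southwest and the section trends S55°E; the acute angle between them is β = 80°.
tan(apparent dip) = tan 11° · sin 80° = 0.1914
α = arctan(0.1914) = 10.84°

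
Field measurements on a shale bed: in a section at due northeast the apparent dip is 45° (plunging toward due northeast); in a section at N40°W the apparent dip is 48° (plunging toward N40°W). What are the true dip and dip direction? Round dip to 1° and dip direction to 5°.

true dip 55°, dip direction 000°

Represent each trace as a vector plunging at its apparent dip toward its trend (east-north-up frame): v₁ = (0.500, 0.500, -0.707), v₂ = (-0.430, 0.513, -0.743).
n = v₁ × v₂ = (-0.009, 0.676, 0.471) (taken with n_z > 0).
tan δ = √(n_x²+n_y²)/n_z = 0.676/0.471, so δ = 55.1°.
Dip direction = azimuth of (n_x, n_y) = atan2(-0.009, 0.676) = 359°.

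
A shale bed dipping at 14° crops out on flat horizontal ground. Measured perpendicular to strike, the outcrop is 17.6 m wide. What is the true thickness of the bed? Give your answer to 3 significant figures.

True thickness t = w · sin(dip) = 17.6 × sin 14°
t = 17.6 × 0.2419 = 4.258 m

4.26 m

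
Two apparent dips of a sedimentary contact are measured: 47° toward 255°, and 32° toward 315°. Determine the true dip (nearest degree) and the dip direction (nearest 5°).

The two traces are lines in the plane: v₁ = (sin 255°·cos 47°, cos 255°·cos 47°, −sin 47°), v₂ = (sin 315°·cos 32°, cos 315°·cos 32°, −sin 32°).
Cross product v₁ × v₂ gives the pole to the plane: n ∝ (-0.532, -0.089, 0.501).
tan δ = √(n_x²+n_y²)/n_z = 0.540/0.501, so δ = 47.1°.
The horizontal component of n points toward azimuth atan2(n_x, n_y) = 260°, the dip direction.

true dip 47°, dip direction 260°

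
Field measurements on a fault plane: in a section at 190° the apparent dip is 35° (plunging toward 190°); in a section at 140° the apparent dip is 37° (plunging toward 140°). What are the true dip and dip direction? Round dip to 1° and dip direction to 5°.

true dip 39°, dip direction 160°

Each apparent-dip line lies in the plane. As unit vectors (x east, y north, z up), v₁ plunges 35°→190° and v₂ plunges 37°→140°.
Cross product v₁ × v₂ gives the pole to the plane: n ∝ (0.135, -0.380, 0.501).
True dip = arccos(n_z / |n|) = arccos(0.7792) = 38.8°.
Dip direction = azimuth of (n_x, n_y) = atan2(0.135, -0.380) = 161°.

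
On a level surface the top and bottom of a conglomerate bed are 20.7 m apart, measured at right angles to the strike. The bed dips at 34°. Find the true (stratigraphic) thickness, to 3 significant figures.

True thickness t = w · sin(dip) = 20.7 × sin 34°
t = 20.7 × 0.5592 = 11.575 m

11.6 m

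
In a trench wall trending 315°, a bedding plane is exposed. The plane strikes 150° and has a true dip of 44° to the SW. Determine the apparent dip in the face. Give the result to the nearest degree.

14°

The section lies 15° from the strike.
tan(apparent dip) = tan 44° · sin 15° = 0.2499
α = arctan(0.2499) = 14.03°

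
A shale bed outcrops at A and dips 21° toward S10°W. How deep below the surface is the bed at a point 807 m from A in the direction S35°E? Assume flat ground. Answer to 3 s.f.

The hole lies 45° from the dip direction, so the down-dip offset is 807 × cos 45° = 570.64 m.
Depth = down-dip offset × tan(dip) = 570.64 × tan 21° = 570.64 × 0.3839
Depth = 219.05 m

219 m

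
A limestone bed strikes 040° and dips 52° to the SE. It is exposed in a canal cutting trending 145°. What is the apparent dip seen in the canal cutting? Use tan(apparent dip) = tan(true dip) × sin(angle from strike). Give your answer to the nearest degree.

Angle between strike (040°) and section (145°): β = 75°.
tan(apparent dip) = tan 52° · sin 75° = 1.2363
apparent dip = arctan 1.2363 = 51.03°

51°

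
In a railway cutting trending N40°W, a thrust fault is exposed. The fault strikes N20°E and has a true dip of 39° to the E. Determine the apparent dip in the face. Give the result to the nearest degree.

Angle between strike (N20°E) and section (N40°W): β = 60°.
tan(apparent dip) = tan 39° · sin 60° = 0.7013
α = arctan(0.7013) = 35.04°

35°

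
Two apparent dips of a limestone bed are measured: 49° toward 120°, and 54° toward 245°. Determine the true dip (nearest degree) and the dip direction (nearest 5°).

The two traces are lines in the plane: v₁ = (sin 120°·cos 49°, cos 120°·cos 49°, −sin 49°), v₂ = (sin 245°·cos 54°, cos 245°·cos 54°, −sin 54°).
Cross product v₁ × v₂ gives the pole to the plane: n ∝ (-0.078, -0.862, 0.316).
True dip = arccos(n_z / |n|) = arccos(0.3430) = 69.9°.
The horizontal component of n points toward azimuth atan2(n_x, n_y) = 185°, the dip direction.

true dip 70°, dip direction 185°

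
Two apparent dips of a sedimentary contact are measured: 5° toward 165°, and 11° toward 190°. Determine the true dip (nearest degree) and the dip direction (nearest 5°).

The two traces are lines in the plane: v₁ = (sin 165°·cos 5°, cos 165°·cos 5°, −sin 5°), v₂ = (sin 190°·cos 11°, cos 190°·cos 11°, −sin 11°).
n = v₁ × v₂ = (-0.099, -0.064, 0.413) (taken with n_z > 0).
tan δ = √(n_x²+n_y²)/n_z = 0.118/0.413, so δ = 16.0°.
The horizontal component of n points toward azimuth atan2(n_x, n_y) = 237°, the dip direction.

true dip 16°, dip direction 235°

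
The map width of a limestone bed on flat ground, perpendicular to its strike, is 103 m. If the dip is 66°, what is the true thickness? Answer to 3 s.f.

True thickness t = w · sin(dip) = 103 × sin 66°
t = 103 × 0.9135 = 94.095 m

94.1 m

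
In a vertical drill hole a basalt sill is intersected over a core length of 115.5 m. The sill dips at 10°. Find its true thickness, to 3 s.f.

True thickness t = h · cos(dip) = 115.5 × cos 10°
t = 115.5 × 0.9848 = 113.745 m

114 m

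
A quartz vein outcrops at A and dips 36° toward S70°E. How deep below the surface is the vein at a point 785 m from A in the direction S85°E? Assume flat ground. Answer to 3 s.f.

551 m

The hole lies 15° from the dip direction, so the down-dip offset is 785 × cos 15° = 758.25 m.
Depth = down-dip offset × tan(dip) = 758.25 × tan 36° = 758.25 × 0.7265
Depth = 550.90 m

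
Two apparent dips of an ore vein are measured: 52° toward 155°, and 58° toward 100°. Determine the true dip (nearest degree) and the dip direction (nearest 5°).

true dip 59°, dip direction 115°

The two traces are lines in the plane: v₁ = (sin 155°·cos 52°, cos 155°·cos 52°, −sin 52°), v₂ = (sin 100°·cos 58°, cos 100°·cos 58°, −sin 58°).
Cross product v₁ × v₂ gives the pole to the plane: n ∝ (0.401, -0.191, 0.267).
True dip = arccos(n_z / |n|) = arccos(0.5160) = 58.9°.
Dip direction = atan2(0.401, -0.191) = 115° (azimuth of n's horizontal projection).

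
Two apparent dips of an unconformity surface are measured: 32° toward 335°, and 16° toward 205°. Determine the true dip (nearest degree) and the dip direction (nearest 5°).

The two traces are lines in the plane: v₁ = (sin 335°·cos 32°, cos 335°·cos 32°, −sin 32°), v₂ = (sin 205°·cos 16°, cos 205°·cos 16°, −sin 16°).
Cross product v₁ × v₂ gives the pole to the plane: n ∝ (-0.674, 0.116, 0.624).
tan δ = √(n_x²+n_y²)/n_z = 0.684/0.624, so δ = 47.6°.
The horizontal component of n points toward azimuth atan2(n_x, n_y) = 280°, the dip direction.

true dip 48°, dip direction 280°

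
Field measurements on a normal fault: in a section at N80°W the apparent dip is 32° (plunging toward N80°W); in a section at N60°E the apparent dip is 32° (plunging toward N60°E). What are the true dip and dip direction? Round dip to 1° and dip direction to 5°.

true dip 61°, dip direction 350°

Each apparent-dip line lies in the plane. As unit vectors (x east, y north, z up), v₁ plunges 32°→N80°W and v₂ plunges 32°→N60°E.
The plane normal is n = v₁ × v₂ ∝ (-0.147, 0.832, 0.462).
Dip δ = arctan(|n_h|/n_z) = arctan(0.845/0.462) = 61.3°.
The horizontal component of n points toward azimuth atan2(n_x, n_y) = 350°, the dip direction.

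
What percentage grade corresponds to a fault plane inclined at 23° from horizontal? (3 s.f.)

grade % = 100 × tan 23° = 100 × 0.4245

42.4%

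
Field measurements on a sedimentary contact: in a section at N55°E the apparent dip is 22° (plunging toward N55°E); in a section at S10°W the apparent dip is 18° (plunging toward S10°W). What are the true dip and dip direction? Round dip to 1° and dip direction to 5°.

true dip 44°, dip direction 120°

Represent each trace as a vector plunging at its apparent dip toward its trend (east-north-up frame): v₁ = (0.760, 0.532, -0.375), v₂ = (-0.165, -0.937, -0.309).
The plane normal is n = v₁ × v₂ ∝ (0.515, -0.297, 0.624).
True dip = arccos(n_z / |n|) = arccos(0.7238) = 43.6°.
Dip direction = atan2(0.515, -0.297) = 120° (azimuth of n's horizontal projection).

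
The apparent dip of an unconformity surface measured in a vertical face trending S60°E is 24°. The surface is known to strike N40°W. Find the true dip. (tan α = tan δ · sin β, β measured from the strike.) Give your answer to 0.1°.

52.5°

β = acute angle between strike N40°W and section S60°E = 20°.
tan δ = tan α / sin β = tan 24° / sin 20° = 0.4452 / 0.3420 = 1.3018
δ = arctan(1.3018) = 52.47°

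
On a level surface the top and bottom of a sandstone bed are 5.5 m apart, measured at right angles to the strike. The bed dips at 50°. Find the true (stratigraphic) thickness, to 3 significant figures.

4.21 m

True thickness t = w · sin(dip) = 5.5 × sin 50°
t = 5.5 × 0.7660 = 4.213 m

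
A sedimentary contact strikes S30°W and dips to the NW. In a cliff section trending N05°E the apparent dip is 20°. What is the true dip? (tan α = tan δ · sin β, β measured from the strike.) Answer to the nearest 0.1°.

40.7°

The section is 25° from the strike.
tan(true dip) = tan 20° / sin 25° = 0.8612
δ = arctan(0.8612) = 40.74°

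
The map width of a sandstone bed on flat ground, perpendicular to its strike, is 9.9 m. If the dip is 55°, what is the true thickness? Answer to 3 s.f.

True thickness t = w · sin(dip) = 9.9 × sin 55°
t = 9.9 × 0.8192 = 8.110 m

8.11 m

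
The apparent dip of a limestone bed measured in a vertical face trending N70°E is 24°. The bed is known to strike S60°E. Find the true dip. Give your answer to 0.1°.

β = acute angle between strike S60°E and section N70°E = 50°.
tan(true dip) = tan 24° / sin 50° = 0.5812
true dip = arctan 0.5812 = 30.17°

30.2°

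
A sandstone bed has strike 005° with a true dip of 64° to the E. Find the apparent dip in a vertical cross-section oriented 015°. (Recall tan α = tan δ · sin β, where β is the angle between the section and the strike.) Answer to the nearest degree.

The strike is 005° and the section trends 015°; the acute angle between them is β = 10°.
tan α = tan 64° × sin 10° = 2.0503 × 0.1736 = 0.3560
apparent dip = arctan 0.3560 = 19.60°

20°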